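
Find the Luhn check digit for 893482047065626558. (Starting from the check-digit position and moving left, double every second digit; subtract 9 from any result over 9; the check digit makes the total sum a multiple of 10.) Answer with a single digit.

9

Partial digits right→left: 8 5 5 6 2 6 5 6 0 7 4 0 2 8 4 3 9 8
Double every second digit counting from the check-digit position (so the 1st, 3rd, 5th, ... of the partial from the right).
  doubled (with −9 where >9): 7 1 4 1 0 8 4 8 9 → sum 42
  kept as-is: 5 6 6 6 7 0 8 3 8 → sum 49
Total = 42 + 49 = 91.
Check digit = (10 − (91 mod 10)) mod 10 = 9.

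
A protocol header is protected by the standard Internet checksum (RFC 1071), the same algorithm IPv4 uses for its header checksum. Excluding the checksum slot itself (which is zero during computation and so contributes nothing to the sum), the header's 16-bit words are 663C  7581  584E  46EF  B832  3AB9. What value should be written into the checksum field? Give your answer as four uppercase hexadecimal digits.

One's-complement addition (fold any carry out of bit 15 back into bit 0):
  0x663C + 0x7581 = 0x0DBBD
  0xDBBD + 0x584E = 0x1340B → wrap carry → 0x340C
  0x340C + 0x46EF = 0x07AFB
  0x7AFB + 0xB832 = 0x1332D → wrap carry → 0x332E
  0x332E + 0x3AB9 = 0x06DE7
One's-complement sum = 0x6DE7.
Checksum = ~0x6DE7 & 0xFFFF = 0x9218.

9218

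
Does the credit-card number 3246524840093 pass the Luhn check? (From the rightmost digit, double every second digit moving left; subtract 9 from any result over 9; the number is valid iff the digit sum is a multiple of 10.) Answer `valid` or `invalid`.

valid

From the right, keep odd positions and double even positions (subtract 9 from any doubled value over 9):
  doubled (positions 2,4,...): 9 0 7 4 3 4 → sum 27
  kept (positions 1,3,...): 3 0 4 4 5 4 3 → sum 23
Total = 50.
50 mod 10 = 0, so the number is valid.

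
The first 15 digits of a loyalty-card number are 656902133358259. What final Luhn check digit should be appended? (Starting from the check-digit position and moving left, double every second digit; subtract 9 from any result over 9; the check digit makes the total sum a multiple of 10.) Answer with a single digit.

Partial digits right→left: 9 5 2 8 5 3 3 3 1 2 0 9 6 5 6
Double every second digit counting from the check-digit position (so the 1st, 3rd, 5th, ... of the partial from the right).
  doubled (with −9 where >9): 9 4 1 6 2 0 3 3 → sum 28
  kept as-is: 5 8 3 3 2 9 5 → sum 35
Total = 28 + 35 = 63.
Check digit = (10 − (63 mod 10)) mod 10 = 7.

7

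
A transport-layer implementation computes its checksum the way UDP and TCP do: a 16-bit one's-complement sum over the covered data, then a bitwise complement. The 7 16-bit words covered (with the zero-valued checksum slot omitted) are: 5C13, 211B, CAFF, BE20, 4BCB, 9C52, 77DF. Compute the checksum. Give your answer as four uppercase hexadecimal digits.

One's-complement addition (fold any carry out of bit 15 back into bit 0):
  0x5C13 + 0x211B = 0x07D2E
  0x7D2E + 0xCAFF = 0x1482D → wrap carry → 0x482E
  0x482E + 0xBE20 = 0x1064E → wrap carry → 0x064F
  0x064F + 0x4BCB = 0x0521A
  0x521A + 0x9C52 = 0x0EE6C
  0xEE6C + 0x77DF = 0x1664B → wrap carry → 0x664C
One's-complement sum = 0x664C.
Checksum = ~0x664C & 0xFFFF = 0x99B3.

99B3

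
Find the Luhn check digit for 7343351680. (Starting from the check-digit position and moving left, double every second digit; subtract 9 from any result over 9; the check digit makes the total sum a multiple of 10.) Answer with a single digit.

Partial digits right→left: 0 8 6 1 5 3 3 4 3 7
Double every second digit counting from the check-digit position (so the 1st, 3rd, 5th, ... of the partial from the right).
  doubled (with −9 where >9): 0 3 1 6 6 → sum 16
  kept as-is: 8 1 3 4 7 → sum 23
Total = 16 + 23 = 39.
Check digit = (10 − (39 mod 10)) mod 10 = 1.

1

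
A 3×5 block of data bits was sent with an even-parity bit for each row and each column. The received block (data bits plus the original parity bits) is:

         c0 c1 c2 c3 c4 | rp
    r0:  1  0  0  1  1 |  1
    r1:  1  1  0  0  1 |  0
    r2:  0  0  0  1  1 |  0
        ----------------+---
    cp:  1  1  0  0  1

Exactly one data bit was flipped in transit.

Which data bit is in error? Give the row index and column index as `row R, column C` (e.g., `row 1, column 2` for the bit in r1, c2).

Recompute each row's even parity and compare to rp:
  r0: data parity 1, sent rp 1 → ok
  r1: data parity 1, sent rp 0 → mismatch
  r2: data parity 0, sent rp 0 → ok
Recompute each column's even parity and compare to cp:
  c0: data parity 0, sent cp 1 → mismatch
  c1: data parity 1, sent cp 1 → ok
  c2: data parity 0, sent cp 0 → ok
  c3: data parity 0, sent cp 0 → ok
  c4: data parity 1, sent cp 1 → ok
Exactly one row (r1) and one column (c0) fail → the flipped bit is at their intersection.

row 1, column 0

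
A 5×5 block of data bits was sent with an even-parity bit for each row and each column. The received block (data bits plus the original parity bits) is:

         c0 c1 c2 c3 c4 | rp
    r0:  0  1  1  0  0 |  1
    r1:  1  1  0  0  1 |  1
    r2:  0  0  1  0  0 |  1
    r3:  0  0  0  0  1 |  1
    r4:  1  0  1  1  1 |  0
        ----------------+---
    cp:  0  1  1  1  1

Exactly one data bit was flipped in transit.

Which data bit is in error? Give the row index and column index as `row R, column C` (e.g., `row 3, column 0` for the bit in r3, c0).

row 0, column 1

Recompute each row's even parity and compare to rp:
  r0: data parity 0, sent rp 1 → mismatch
  r1: data parity 1, sent rp 1 → ok
  r2: data parity 1, sent rp 1 → ok
  r3: data parity 1, sent rp 1 → ok
  r4: data parity 0, sent rp 0 → ok
Recompute each column's even parity and compare to cp:
  c0: data parity 0, sent cp 0 → ok
  c1: data parity 0, sent cp 1 → mismatch
  c2: data parity 1, sent cp 1 → ok
  c3: data parity 1, sent cp 1 → ok
  c4: data parity 1, sent cp 1 → ok
Exactly one row (r0) and one column (c1) fail → the flipped bit is at their intersection.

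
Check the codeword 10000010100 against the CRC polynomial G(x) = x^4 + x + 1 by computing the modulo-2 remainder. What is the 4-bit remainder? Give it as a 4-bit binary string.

Modulo-2 division of 10000010100 by 10011:
  pos 0: 10000 XOR 10011 = 00011
  pos 3: 11010 XOR 10011 = 01001
  pos 4: 10011 XOR 10011 = 00000
Remainder = 0000 (zero — the frame passes the CRC check).

0000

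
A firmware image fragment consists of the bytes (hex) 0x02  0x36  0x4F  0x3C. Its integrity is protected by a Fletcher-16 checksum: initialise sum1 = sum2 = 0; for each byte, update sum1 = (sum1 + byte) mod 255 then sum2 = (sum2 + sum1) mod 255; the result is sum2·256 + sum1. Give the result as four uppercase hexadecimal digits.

85C3

Running sums (mod 255):
  after byte 0 (0x02): sum1=2, sum2=2
  after byte 1 (0x36): sum1=56, sum2=58
  after byte 2 (0x4F): sum1=135, sum2=193
  after byte 3 (0x3C): sum1=195, sum2=133
Checksum = sum2·256 + sum1 = 133·256 + 195 = 34243 = 0x85C3.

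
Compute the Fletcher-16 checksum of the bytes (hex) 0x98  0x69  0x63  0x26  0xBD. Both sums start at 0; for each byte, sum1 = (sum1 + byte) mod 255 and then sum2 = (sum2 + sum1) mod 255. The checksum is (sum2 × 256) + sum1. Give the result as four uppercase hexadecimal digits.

Running sums (mod 255):
  after byte 0 (0x98): sum1=152, sum2=152
  after byte 1 (0x69): sum1=2, sum2=154
  after byte 2 (0x63): sum1=101, sum2=0
  after byte 3 (0x26): sum1=139, sum2=139
  after byte 4 (0xBD): sum1=73, sum2=212
Checksum = sum2·256 + sum1 = 212·256 + 73 = 54345 = 0xD449.

D449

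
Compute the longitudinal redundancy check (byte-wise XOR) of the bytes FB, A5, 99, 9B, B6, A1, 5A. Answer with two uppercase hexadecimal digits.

11

XOR the bytes together:
  start with 0xFB
  0xFB ⊕ 0xA5 = 0x5E
  0x5E ⊕ 0x99 = 0xC7
  0xC7 ⊕ 0x9B = 0x5C
  0x5C ⊕ 0xB6 = 0xEA
  0xEA ⊕ 0xA1 = 0x4B
  0x4B ⊕ 0x5A = 0x11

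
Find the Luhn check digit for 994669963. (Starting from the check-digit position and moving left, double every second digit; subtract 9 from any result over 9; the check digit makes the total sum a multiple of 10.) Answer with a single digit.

Partial digits right→left: 3 6 9 9 6 6 4 9 9
Double every second digit counting from the check-digit position (so the 1st, 3rd, 5th, ... of the partial from the right).
  doubled (with −9 where >9): 6 9 3 8 9 → sum 35
  kept as-is: 6 9 6 9 → sum 30
Total = 35 + 30 = 65.
Check digit = (10 − (65 mod 10)) mod 10 = 5.

5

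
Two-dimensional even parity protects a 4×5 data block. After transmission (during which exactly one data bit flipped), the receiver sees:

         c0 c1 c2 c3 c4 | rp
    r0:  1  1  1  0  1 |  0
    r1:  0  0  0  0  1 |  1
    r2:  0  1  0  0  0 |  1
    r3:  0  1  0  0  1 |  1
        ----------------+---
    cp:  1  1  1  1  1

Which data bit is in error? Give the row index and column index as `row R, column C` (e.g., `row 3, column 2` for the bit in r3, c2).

row 3, column 3

Recompute each row's even parity and compare to rp:
  r0: data parity 0, sent rp 0 → ok
  r1: data parity 1, sent rp 1 → ok
  r2: data parity 1, sent rp 1 → ok
  r3: data parity 0, sent rp 1 → mismatch
Recompute each column's even parity and compare to cp:
  c0: data parity 1, sent cp 1 → ok
  c1: data parity 1, sent cp 1 → ok
  c2: data parity 1, sent cp 1 → ok
  c3: data parity 0, sent cp 1 → mismatch
  c4: data parity 1, sent cp 1 → ok
Exactly one row (r3) and one column (c3) fail → the flipped bit is at their intersection.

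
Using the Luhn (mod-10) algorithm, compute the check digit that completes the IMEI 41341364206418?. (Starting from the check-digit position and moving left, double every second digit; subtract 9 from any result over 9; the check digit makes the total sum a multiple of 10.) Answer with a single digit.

8

Partial digits right→left: 8 1 4 6 0 2 4 6 3 1 4 3 1 4
Double every second digit counting from the check-digit position (so the 1st, 3rd, 5th, ... of the partial from the right).
  doubled (with −9 where >9): 7 8 0 8 6 8 2 → sum 39
  kept as-is: 1 6 2 6 1 3 4 → sum 23
Total = 39 + 23 = 62.
Check digit = (10 − (62 mod 10)) mod 10 = 8.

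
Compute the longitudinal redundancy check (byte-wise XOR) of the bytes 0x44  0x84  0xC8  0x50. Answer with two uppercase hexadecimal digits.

58

XOR the bytes together:
  start with 0x44
  0x44 ⊕ 0x84 = 0xC0
  0xC0 ⊕ 0xC8 = 0x08
  0x08 ⊕ 0x50 = 0x58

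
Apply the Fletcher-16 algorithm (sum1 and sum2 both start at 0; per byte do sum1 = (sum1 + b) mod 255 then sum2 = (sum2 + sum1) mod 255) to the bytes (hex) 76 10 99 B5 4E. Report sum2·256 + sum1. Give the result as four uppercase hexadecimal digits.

Running sums (mod 255):
  after byte 0 (76): sum1=118, sum2=118
  after byte 1 (10): sum1=134, sum2=252
  after byte 2 (99): sum1=32, sum2=29
  after byte 3 (B5): sum1=213, sum2=242
  after byte 4 (4E): sum1=36, sum2=23
Checksum = sum2·256 + sum1 = 23·256 + 36 = 5924 = 0x1724.

1724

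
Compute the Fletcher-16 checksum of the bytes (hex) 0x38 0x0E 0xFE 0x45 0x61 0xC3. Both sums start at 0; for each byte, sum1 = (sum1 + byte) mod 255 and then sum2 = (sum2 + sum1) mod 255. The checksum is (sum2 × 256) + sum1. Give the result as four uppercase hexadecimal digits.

Running sums (mod 255):
  after byte 0 (0x38): sum1=56, sum2=56
  after byte 1 (0x0E): sum1=70, sum2=126
  after byte 2 (0xFE): sum1=69, sum2=195
  after byte 3 (0x45): sum1=138, sum2=78
  after byte 4 (0x61): sum1=235, sum2=58
  after byte 5 (0xC3): sum1=175, sum2=233
Checksum = sum2·256 + sum1 = 233·256 + 175 = 59823 = 0xE9AF.

E9AF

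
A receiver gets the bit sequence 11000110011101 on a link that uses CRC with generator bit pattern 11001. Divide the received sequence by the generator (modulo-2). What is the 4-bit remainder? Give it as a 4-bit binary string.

Modulo-2 division of 11000110011101 by 11001:
  pos 0: 11000 XOR 11001 = 00001
  pos 4: 11100 XOR 11001 = 00101
  pos 6: 10111 XOR 11001 = 01110
  pos 7: 11101 XOR 11001 = 00100
  pos 9: 10001 XOR 11001 = 01000
Remainder = 1000 (nonzero — an error is detected).

1000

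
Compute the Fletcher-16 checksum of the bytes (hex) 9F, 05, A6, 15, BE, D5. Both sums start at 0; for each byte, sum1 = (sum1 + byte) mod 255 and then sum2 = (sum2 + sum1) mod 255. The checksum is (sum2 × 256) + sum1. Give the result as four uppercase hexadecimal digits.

04F4

Running sums (mod 255):
  after byte 0 (9F): sum1=159, sum2=159
  after byte 1 (05): sum1=164, sum2=68
  after byte 2 (A6): sum1=75, sum2=143
  after byte 3 (15): sum1=96, sum2=239
  after byte 4 (BE): sum1=31, sum2=15
  after byte 5 (D5): sum1=244, sum2=4
Checksum = sum2·256 + sum1 = 4·256 + 244 = 1268 = 0x04F4.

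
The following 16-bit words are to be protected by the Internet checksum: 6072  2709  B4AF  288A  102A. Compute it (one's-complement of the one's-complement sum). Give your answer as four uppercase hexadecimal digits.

8B20

One's-complement addition (fold any carry out of bit 15 back into bit 0):
  0x6072 + 0x2709 = 0x0877B
  0x877B + 0xB4AF = 0x13C2A → wrap carry → 0x3C2B
  0x3C2B + 0x288A = 0x064B5
  0x64B5 + 0x102A = 0x074DF
One's-complement sum = 0x74DF.
Checksum = ~0x74DF & 0xFFFF = 0x8B20.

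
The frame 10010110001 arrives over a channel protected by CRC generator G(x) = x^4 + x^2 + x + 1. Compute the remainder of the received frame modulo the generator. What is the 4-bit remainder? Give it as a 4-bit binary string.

0001

Modulo-2 division of 10010110001 by 10111:
  pos 0: 10010 XOR 10111 = 00101
  pos 2: 10111 XOR 10111 = 00000
Remainder = 0001 (nonzero — an error is detected).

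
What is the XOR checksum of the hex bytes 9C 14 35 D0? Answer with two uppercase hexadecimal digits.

XOR the bytes together:
  start with 0x9C
  0x9C ⊕ 0x14 = 0x88
  0x88 ⊕ 0x35 = 0xBD
  0xBD ⊕ 0xD0 = 0x6D

6D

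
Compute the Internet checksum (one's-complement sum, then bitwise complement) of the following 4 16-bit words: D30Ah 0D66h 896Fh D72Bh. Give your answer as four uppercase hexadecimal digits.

BEF3

One's-complement addition (fold any carry out of bit 15 back into bit 0):
  0xD30A + 0x0D66 = 0x0E070
  0xE070 + 0x896F = 0x169DF → wrap carry → 0x69E0
  0x69E0 + 0xD72B = 0x1410B → wrap carry → 0x410C
One's-complement sum = 0x410C.
Checksum = ~0x410C & 0xFFFF = 0xBEF3.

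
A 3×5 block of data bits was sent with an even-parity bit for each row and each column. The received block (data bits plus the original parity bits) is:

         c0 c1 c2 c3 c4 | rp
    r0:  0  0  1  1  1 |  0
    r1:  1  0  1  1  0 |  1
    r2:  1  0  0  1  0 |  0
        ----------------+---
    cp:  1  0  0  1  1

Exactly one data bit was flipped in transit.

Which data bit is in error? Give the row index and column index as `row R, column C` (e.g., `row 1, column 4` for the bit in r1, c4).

Recompute each row's even parity and compare to rp:
  r0: data parity 1, sent rp 0 → mismatch
  r1: data parity 1, sent rp 1 → ok
  r2: data parity 0, sent rp 0 → ok
Recompute each column's even parity and compare to cp:
  c0: data parity 0, sent cp 1 → mismatch
  c1: data parity 0, sent cp 0 → ok
  c2: data parity 0, sent cp 0 → ok
  c3: data parity 1, sent cp 1 → ok
  c4: data parity 1, sent cp 1 → ok
Exactly one row (r0) and one column (c0) fail → the flipped bit is at their intersection.

row 0, column 0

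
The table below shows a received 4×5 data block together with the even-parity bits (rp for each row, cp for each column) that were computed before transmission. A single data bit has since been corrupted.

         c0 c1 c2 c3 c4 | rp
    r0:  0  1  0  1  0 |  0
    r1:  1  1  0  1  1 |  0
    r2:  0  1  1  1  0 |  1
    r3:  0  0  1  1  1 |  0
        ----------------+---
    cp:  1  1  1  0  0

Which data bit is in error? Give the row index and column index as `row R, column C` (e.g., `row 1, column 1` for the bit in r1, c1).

row 3, column 2

Recompute each row's even parity and compare to rp:
  r0: data parity 0, sent rp 0 → ok
  r1: data parity 0, sent rp 0 → ok
  r2: data parity 1, sent rp 1 → ok
  r3: data parity 1, sent rp 0 → mismatch
Recompute each column's even parity and compare to cp:
  c0: data parity 1, sent cp 1 → ok
  c1: data parity 1, sent cp 1 → ok
  c2: data parity 0, sent cp 1 → mismatch
  c3: data parity 0, sent cp 0 → ok
  c4: data parity 0, sent cp 0 → ok
Exactly one row (r3) and one column (c2) fail → the flipped bit is at their intersection.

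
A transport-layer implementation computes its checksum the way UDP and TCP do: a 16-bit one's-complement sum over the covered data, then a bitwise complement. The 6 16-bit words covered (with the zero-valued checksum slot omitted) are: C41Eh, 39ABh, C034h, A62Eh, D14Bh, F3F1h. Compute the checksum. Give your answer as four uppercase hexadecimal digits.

One's-complement addition (fold any carry out of bit 15 back into bit 0):
  0xC41E + 0x39AB = 0x0FDC9
  0xFDC9 + 0xC034 = 0x1BDFD → wrap carry → 0xBDFE
  0xBDFE + 0xA62E = 0x1642C → wrap carry → 0x642D
  0x642D + 0xD14B = 0x13578 → wrap carry → 0x3579
  0x3579 + 0xF3F1 = 0x1296A → wrap carry → 0x296B
One's-complement sum = 0x296B.
Checksum = ~0x296B & 0xFFFF = 0xD694.

D694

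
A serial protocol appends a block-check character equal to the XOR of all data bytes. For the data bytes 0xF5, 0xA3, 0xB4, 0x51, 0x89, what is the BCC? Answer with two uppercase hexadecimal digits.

XOR the bytes together:
  start with 0xF5
  0xF5 ⊕ 0xA3 = 0x56
  0x56 ⊕ 0xB4 = 0xE2
  0xE2 ⊕ 0x51 = 0xB3
  0xB3 ⊕ 0x89 = 0x3A

3A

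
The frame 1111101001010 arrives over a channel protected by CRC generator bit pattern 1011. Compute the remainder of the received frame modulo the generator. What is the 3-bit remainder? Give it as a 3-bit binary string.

000

Modulo-2 division of 1111101001010 by 1011:
  pos 0: 1111 XOR 1011 = 0100
  pos 1: 1001 XOR 1011 = 0010
  pos 3: 1001 XOR 1011 = 0010
  pos 5: 1000 XOR 1011 = 0011
  pos 7: 1110 XOR 1011 = 0101
  pos 8: 1011 XOR 1011 = 0000
Remainder = 000 (zero — the frame passes the CRC check).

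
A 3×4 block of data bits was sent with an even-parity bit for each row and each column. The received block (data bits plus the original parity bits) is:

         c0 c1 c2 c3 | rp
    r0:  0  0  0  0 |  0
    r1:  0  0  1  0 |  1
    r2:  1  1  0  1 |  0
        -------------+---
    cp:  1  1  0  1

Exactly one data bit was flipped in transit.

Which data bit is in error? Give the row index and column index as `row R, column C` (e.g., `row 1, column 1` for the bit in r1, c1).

Recompute each row's even parity and compare to rp:
  r0: data parity 0, sent rp 0 → ok
  r1: data parity 1, sent rp 1 → ok
  r2: data parity 1, sent rp 0 → mismatch
Recompute each column's even parity and compare to cp:
  c0: data parity 1, sent cp 1 → ok
  c1: data parity 1, sent cp 1 → ok
  c2: data parity 1, sent cp 0 → mismatch
  c3: data parity 1, sent cp 1 → ok
Exactly one row (r2) and one column (c2) fail → the flipped bit is at their intersection.

row 2, column 2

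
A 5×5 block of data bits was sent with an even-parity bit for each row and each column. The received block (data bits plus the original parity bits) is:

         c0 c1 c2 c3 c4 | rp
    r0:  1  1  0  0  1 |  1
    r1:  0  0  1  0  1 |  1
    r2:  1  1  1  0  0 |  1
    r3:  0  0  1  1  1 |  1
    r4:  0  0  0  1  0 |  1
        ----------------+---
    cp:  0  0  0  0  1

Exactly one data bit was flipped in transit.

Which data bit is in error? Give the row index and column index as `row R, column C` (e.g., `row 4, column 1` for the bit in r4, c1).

Recompute each row's even parity and compare to rp:
  r0: data parity 1, sent rp 1 → ok
  r1: data parity 0, sent rp 1 → mismatch
  r2: data parity 1, sent rp 1 → ok
  r3: data parity 1, sent rp 1 → ok
  r4: data parity 1, sent rp 1 → ok
Recompute each column's even parity and compare to cp:
  c0: data parity 0, sent cp 0 → ok
  c1: data parity 0, sent cp 0 → ok
  c2: data parity 1, sent cp 0 → mismatch
  c3: data parity 0, sent cp 0 → ok
  c4: data parity 1, sent cp 1 → ok
Exactly one row (r1) and one column (c2) fail → the flipped bit is at their intersection.

row 1, column 2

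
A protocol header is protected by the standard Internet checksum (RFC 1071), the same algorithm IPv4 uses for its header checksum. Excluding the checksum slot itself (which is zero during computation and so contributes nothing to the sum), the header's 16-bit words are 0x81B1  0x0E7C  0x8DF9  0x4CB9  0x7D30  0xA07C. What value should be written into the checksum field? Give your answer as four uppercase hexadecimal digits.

7772

One's-complement addition (fold any carry out of bit 15 back into bit 0):
  0x81B1 + 0x0E7C = 0x0902D
  0x902D + 0x8DF9 = 0x11E26 → wrap carry → 0x1E27
  0x1E27 + 0x4CB9 = 0x06AE0
  0x6AE0 + 0x7D30 = 0x0E810
  0xE810 + 0xA07C = 0x1888C → wrap carry → 0x888D
One's-complement sum = 0x888D.
Checksum = ~0x888D & 0xFFFF = 0x7772.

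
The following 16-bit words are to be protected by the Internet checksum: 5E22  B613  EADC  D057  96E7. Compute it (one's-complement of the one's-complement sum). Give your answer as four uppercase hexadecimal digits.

One's-complement addition (fold any carry out of bit 15 back into bit 0):
  0x5E22 + 0xB613 = 0x11435 → wrap carry → 0x1436
  0x1436 + 0xEADC = 0x0FF12
  0xFF12 + 0xD057 = 0x1CF69 → wrap carry → 0xCF6A
  0xCF6A + 0x96E7 = 0x16651 → wrap carry → 0x6652
One's-complement sum = 0x6652.
Checksum = ~0x6652 & 0xFFFF = 0x99AD.

99AD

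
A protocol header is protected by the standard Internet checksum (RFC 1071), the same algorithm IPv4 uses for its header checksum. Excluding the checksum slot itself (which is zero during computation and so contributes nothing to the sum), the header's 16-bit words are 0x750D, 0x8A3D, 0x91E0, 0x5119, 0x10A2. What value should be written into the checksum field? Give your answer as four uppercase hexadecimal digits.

0D19

One's-complement addition (fold any carry out of bit 15 back into bit 0):
  0x750D + 0x8A3D = 0x0FF4A
  0xFF4A + 0x91E0 = 0x1912A → wrap carry → 0x912B
  0x912B + 0x5119 = 0x0E244
  0xE244 + 0x10A2 = 0x0F2E6
One's-complement sum = 0xF2E6.
Checksum = ~0xF2E6 & 0xFFFF = 0x0D19.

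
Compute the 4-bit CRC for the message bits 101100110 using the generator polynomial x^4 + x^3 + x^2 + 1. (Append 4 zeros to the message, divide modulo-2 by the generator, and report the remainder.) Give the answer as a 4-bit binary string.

Append 4 zeros: 1011001100000. Divide by 11101 (XOR where the leading bit is 1):
  pos 0: 10110 XOR 11101 = 01011
  pos 1: 10110 XOR 11101 = 01011
  pos 2: 10111 XOR 11101 = 01010
  pos 3: 10101 XOR 11101 = 01000
  pos 4: 10000 XOR 11101 = 01101
  pos 5: 11010 XOR 11101 = 00111
  pos 7: 11100 XOR 11101 = 00001
Remainder (last 4 bits) = 0010. This is the CRC / FCS.

0010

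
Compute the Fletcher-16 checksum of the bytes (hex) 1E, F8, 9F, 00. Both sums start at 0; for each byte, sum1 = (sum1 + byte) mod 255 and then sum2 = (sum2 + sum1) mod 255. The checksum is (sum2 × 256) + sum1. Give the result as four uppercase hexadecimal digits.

A2B6

Running sums (mod 255):
  after byte 0 (1E): sum1=30, sum2=30
  after byte 1 (F8): sum1=23, sum2=53
  after byte 2 (9F): sum1=182, sum2=235
  after byte 3 (00): sum1=182, sum2=162
Checksum = sum2·256 + sum1 = 162·256 + 182 = 41654 = 0xA2B6.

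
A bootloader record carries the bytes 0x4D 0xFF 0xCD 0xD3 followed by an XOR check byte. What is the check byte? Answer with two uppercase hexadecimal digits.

XOR the bytes together:
  start with 0x4D
  0x4D ⊕ 0xFF = 0xB2
  0xB2 ⊕ 0xCD = 0x7F
  0x7F ⊕ 0xD3 = 0xAC

AC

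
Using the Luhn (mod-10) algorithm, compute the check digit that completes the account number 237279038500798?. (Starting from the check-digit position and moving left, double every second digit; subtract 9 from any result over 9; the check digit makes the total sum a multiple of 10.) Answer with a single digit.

Partial digits right→left: 8 9 7 0 0 5 8 3 0 9 7 2 7 3 2
Double every second digit counting from the check-digit position (so the 1st, 3rd, 5th, ... of the partial from the right).
  doubled (with −9 where >9): 7 5 0 7 0 5 5 4 → sum 33
  kept as-is: 9 0 5 3 9 2 3 → sum 31
Total = 33 + 31 = 64.
Check digit = (10 − (64 mod 10)) mod 10 = 6.

6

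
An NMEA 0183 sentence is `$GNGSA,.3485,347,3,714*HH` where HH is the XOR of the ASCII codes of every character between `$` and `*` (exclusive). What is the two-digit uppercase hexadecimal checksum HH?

49

XOR the ASCII codes of the payload characters:
  'G' = 0x47 → acc = 0x47
  'N' = 0x4E → acc = 0x09
  'G' = 0x47 → acc = 0x4E
  'S' = 0x53 → acc = 0x1D
  'A' = 0x41 → acc = 0x5C
  ',' = 0x2C → acc = 0x70
  '.' = 0x2E → acc = 0x5E
  '3' = 0x33 → acc = 0x6D
  '4' = 0x34 → acc = 0x59
  '8' = 0x38 → acc = 0x61
  '5' = 0x35 → acc = 0x54
  ',' = 0x2C → acc = 0x78
  '3' = 0x33 → acc = 0x4B
  '4' = 0x34 → acc = 0x7F
  '7' = 0x37 → acc = 0x48
  ',' = 0x2C → acc = 0x64
  '3' = 0x33 → acc = 0x57
  ',' = 0x2C → acc = 0x7B
  '7' = 0x37 → acc = 0x4C
  '1' = 0x31 → acc = 0x7D
  '4' = 0x34 → acc = 0x49
Checksum = 0x49.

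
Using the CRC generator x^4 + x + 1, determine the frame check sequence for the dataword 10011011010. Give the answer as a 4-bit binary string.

Append 4 zeros: 100110110100000. Divide by 10011 (XOR where the leading bit is 1):
  pos 0: 10011 XOR 10011 = 00000
  pos 6: 11010 XOR 10011 = 01001
  pos 7: 10010 XOR 10011 = 00001
Remainder (last 4 bits) = 1000. This is the CRC / FCS.

1000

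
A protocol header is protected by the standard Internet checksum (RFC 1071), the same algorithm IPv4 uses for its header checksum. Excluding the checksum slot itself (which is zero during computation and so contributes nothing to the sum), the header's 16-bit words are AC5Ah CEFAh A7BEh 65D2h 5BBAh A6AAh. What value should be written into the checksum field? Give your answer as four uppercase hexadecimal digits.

One's-complement addition (fold any carry out of bit 15 back into bit 0):
  0xAC5A + 0xCEFA = 0x17B54 → wrap carry → 0x7B55
  0x7B55 + 0xA7BE = 0x12313 → wrap carry → 0x2314
  0x2314 + 0x65D2 = 0x088E6
  0x88E6 + 0x5BBA = 0x0E4A0
  0xE4A0 + 0xA6AA = 0x18B4A → wrap carry → 0x8B4B
One's-complement sum = 0x8B4B.
Checksum = ~0x8B4B & 0xFFFF = 0x74B4.

74B4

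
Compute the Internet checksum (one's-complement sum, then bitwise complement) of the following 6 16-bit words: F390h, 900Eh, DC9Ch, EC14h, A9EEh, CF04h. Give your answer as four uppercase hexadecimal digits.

One's-complement addition (fold any carry out of bit 15 back into bit 0):
  0xF390 + 0x900E = 0x1839E → wrap carry → 0x839F
  0x839F + 0xDC9C = 0x1603B → wrap carry → 0x603C
  0x603C + 0xEC14 = 0x14C50 → wrap carry → 0x4C51
  0x4C51 + 0xA9EE = 0x0F63F
  0xF63F + 0xCF04 = 0x1C543 → wrap carry → 0xC544
One's-complement sum = 0xC544.
Checksum = ~0xC544 & 0xFFFF = 0x3ABB.

3ABB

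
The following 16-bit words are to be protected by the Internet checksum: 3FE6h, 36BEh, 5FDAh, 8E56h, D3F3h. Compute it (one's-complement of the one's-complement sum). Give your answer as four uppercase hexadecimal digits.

C736

One's-complement addition (fold any carry out of bit 15 back into bit 0):
  0x3FE6 + 0x36BE = 0x076A4
  0x76A4 + 0x5FDA = 0x0D67E
  0xD67E + 0x8E56 = 0x164D4 → wrap carry → 0x64D5
  0x64D5 + 0xD3F3 = 0x138C8 → wrap carry → 0x38C9
One's-complement sum = 0x38C9.
Checksum = ~0x38C9 & 0xFFFF = 0xC736.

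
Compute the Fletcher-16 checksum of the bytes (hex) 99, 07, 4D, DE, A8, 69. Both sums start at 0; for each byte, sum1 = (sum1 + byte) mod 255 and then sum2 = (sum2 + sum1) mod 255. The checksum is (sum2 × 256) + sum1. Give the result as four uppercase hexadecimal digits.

Running sums (mod 255):
  after byte 0 (99): sum1=153, sum2=153
  after byte 1 (07): sum1=160, sum2=58
  after byte 2 (4D): sum1=237, sum2=40
  after byte 3 (DE): sum1=204, sum2=244
  after byte 4 (A8): sum1=117, sum2=106
  after byte 5 (69): sum1=222, sum2=73
Checksum = sum2·256 + sum1 = 73·256 + 222 = 18910 = 0x49DE.

49DE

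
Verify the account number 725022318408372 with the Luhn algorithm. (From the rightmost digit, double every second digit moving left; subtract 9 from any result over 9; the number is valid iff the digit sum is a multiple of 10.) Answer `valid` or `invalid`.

From the right, keep odd positions and double even positions (subtract 9 from any doubled value over 9):
  doubled (positions 2,4,...): 5 7 8 2 4 0 4 → sum 30
  kept (positions 1,3,...): 2 3 0 8 3 2 5 7 → sum 30
Total = 60.
60 mod 10 = 0, so the number is valid.

valid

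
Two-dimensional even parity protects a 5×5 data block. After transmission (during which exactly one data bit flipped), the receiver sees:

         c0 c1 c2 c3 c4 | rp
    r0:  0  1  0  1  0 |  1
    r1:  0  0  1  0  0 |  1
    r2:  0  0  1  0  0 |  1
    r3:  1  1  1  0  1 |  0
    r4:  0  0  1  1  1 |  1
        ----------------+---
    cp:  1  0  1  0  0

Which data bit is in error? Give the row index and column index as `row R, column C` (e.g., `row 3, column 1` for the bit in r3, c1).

Recompute each row's even parity and compare to rp:
  r0: data parity 0, sent rp 1 → mismatch
  r1: data parity 1, sent rp 1 → ok
  r2: data parity 1, sent rp 1 → ok
  r3: data parity 0, sent rp 0 → ok
  r4: data parity 1, sent rp 1 → ok
Recompute each column's even parity and compare to cp:
  c0: data parity 1, sent cp 1 → ok
  c1: data parity 0, sent cp 0 → ok
  c2: data parity 0, sent cp 1 → mismatch
  c3: data parity 0, sent cp 0 → ok
  c4: data parity 0, sent cp 0 → ok
Exactly one row (r0) and one column (c2) fail → the flipped bit is at their intersection.

row 0, column 2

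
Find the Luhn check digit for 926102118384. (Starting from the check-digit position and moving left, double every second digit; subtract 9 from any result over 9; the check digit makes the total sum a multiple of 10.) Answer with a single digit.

2

Partial digits right→left: 4 8 3 8 1 1 2 0 1 6 2 9
Double every second digit counting from the check-digit position (so the 1st, 3rd, 5th, ... of the partial from the right).
  doubled (with −9 where >9): 8 6 2 4 2 4 → sum 26
  kept as-is: 8 8 1 0 6 9 → sum 32
Total = 26 + 32 = 58.
Check digit = (10 − (58 mod 10)) mod 10 = 2.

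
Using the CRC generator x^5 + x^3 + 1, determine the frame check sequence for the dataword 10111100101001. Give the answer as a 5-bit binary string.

00101

Append 5 zeros: 1011110010100100000. Divide by 101001 (XOR where the leading bit is 1):
  pos 0: 101111 XOR 101001 = 000110
  pos 3: 110001 XOR 101001 = 011000
  pos 4: 110000 XOR 101001 = 011001
  pos 5: 110011 XOR 101001 = 011010
  pos 6: 110100 XOR 101001 = 011101
  pos 7: 111010 XOR 101001 = 010011
  pos 8: 100111 XOR 101001 = 001110
  pos 10: 111000 XOR 101001 = 010001
  pos 11: 100010 XOR 101001 = 001011
  pos 13: 101100 XOR 101001 = 000101
Remainder (last 5 bits) = 00101. This is the CRC / FCS.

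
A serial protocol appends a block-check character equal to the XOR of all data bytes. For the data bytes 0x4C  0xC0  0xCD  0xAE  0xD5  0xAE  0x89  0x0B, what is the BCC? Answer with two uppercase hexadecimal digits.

16

XOR the bytes together:
  start with 0x4C
  0x4C ⊕ 0xC0 = 0x8C
  0x8C ⊕ 0xCD = 0x41
  0x41 ⊕ 0xAE = 0xEF
  0xEF ⊕ 0xD5 = 0x3A
  0x3A ⊕ 0xAE = 0x94
  0x94 ⊕ 0x89 = 0x1D
  0x1D ⊕ 0x0B = 0x16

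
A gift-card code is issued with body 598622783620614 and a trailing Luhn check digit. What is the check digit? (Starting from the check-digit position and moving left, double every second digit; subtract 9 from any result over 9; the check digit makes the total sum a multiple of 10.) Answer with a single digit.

Partial digits right→left: 4 1 6 0 2 6 3 8 7 2 2 6 8 9 5
Double every second digit counting from the check-digit position (so the 1st, 3rd, 5th, ... of the partial from the right).
  doubled (with −9 where >9): 8 3 4 6 5 4 7 1 → sum 38
  kept as-is: 1 0 6 8 2 6 9 → sum 32
Total = 38 + 32 = 70.
Check digit = (10 − (70 mod 10)) mod 10 = 0.

0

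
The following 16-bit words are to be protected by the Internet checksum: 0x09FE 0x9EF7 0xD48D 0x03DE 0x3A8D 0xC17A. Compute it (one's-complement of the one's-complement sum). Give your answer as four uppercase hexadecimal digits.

8296

One's-complement addition (fold any carry out of bit 15 back into bit 0):
  0x09FE + 0x9EF7 = 0x0A8F5
  0xA8F5 + 0xD48D = 0x17D82 → wrap carry → 0x7D83
  0x7D83 + 0x03DE = 0x08161
  0x8161 + 0x3A8D = 0x0BBEE
  0xBBEE + 0xC17A = 0x17D68 → wrap carry → 0x7D69
One's-complement sum = 0x7D69.
Checksum = ~0x7D69 & 0xFFFF = 0x8296.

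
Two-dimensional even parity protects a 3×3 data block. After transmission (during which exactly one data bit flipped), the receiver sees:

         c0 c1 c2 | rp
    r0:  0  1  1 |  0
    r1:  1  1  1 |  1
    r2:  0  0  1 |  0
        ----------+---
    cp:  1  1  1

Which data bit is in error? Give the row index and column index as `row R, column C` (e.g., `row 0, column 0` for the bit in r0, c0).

Recompute each row's even parity and compare to rp:
  r0: data parity 0, sent rp 0 → ok
  r1: data parity 1, sent rp 1 → ok
  r2: data parity 1, sent rp 0 → mismatch
Recompute each column's even parity and compare to cp:
  c0: data parity 1, sent cp 1 → ok
  c1: data parity 0, sent cp 1 → mismatch
  c2: data parity 1, sent cp 1 → ok
Exactly one row (r2) and one column (c1) fail → the flipped bit is at their intersection.

row 2, column 1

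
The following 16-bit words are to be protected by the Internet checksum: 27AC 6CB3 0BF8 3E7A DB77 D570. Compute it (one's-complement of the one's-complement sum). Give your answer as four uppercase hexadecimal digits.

One's-complement addition (fold any carry out of bit 15 back into bit 0):
  0x27AC + 0x6CB3 = 0x0945F
  0x945F + 0x0BF8 = 0x0A057
  0xA057 + 0x3E7A = 0x0DED1
  0xDED1 + 0xDB77 = 0x1BA48 → wrap carry → 0xBA49
  0xBA49 + 0xD570 = 0x18FB9 → wrap carry → 0x8FBA
One's-complement sum = 0x8FBA.
Checksum = ~0x8FBA & 0xFFFF = 0x7045.

7045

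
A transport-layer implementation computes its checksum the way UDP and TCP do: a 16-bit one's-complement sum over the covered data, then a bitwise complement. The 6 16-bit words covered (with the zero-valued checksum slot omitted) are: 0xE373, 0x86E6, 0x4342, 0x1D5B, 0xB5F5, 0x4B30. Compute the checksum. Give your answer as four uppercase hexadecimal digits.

33E2

One's-complement addition (fold any carry out of bit 15 back into bit 0):
  0xE373 + 0x86E6 = 0x16A59 → wrap carry → 0x6A5A
  0x6A5A + 0x4342 = 0x0AD9C
  0xAD9C + 0x1D5B = 0x0CAF7
  0xCAF7 + 0xB5F5 = 0x180EC → wrap carry → 0x80ED
  0x80ED + 0x4B30 = 0x0CC1D
One's-complement sum = 0xCC1D.
Checksum = ~0xCC1D & 0xFFFF = 0x33E2.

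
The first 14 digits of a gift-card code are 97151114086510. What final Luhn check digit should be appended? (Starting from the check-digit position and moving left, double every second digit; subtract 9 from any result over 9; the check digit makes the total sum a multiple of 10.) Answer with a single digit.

Partial digits right→left: 0 1 5 6 8 0 4 1 1 1 5 1 7 9
Double every second digit counting from the check-digit position (so the 1st, 3rd, 5th, ... of the partial from the right).
  doubled (with −9 where >9): 0 1 7 8 2 1 5 → sum 24
  kept as-is: 1 6 0 1 1 1 9 → sum 19
Total = 24 + 19 = 43.
Check digit = (10 − (43 mod 10)) mod 10 = 7.

7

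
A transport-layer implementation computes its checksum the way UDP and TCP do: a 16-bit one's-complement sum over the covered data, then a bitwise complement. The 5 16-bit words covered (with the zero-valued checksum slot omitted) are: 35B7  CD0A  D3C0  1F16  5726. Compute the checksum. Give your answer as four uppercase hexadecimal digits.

B340

One's-complement addition (fold any carry out of bit 15 back into bit 0):
  0x35B7 + 0xCD0A = 0x102C1 → wrap carry → 0x02C2
  0x02C2 + 0xD3C0 = 0x0D682
  0xD682 + 0x1F16 = 0x0F598
  0xF598 + 0x5726 = 0x14CBE → wrap carry → 0x4CBF
One's-complement sum = 0x4CBF.
Checksum = ~0x4CBF & 0xFFFF = 0xB340.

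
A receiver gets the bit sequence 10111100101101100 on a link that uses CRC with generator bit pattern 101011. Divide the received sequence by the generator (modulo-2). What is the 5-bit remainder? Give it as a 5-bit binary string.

Modulo-2 division of 10111100101101100 by 101011:
  pos 0: 101111 XOR 101011 = 000100
  pos 3: 100001 XOR 101011 = 001010
  pos 5: 101001 XOR 101011 = 000010
  pos 9: 101011 XOR 101011 = 000000
Remainder = 00000 (zero — the frame passes the CRC check).

00000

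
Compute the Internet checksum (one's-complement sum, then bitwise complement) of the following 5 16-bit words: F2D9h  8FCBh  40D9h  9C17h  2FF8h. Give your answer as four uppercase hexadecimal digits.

7071

One's-complement addition (fold any carry out of bit 15 back into bit 0):
  0xF2D9 + 0x8FCB = 0x182A4 → wrap carry → 0x82A5
  0x82A5 + 0x40D9 = 0x0C37E
  0xC37E + 0x9C17 = 0x15F95 → wrap carry → 0x5F96
  0x5F96 + 0x2FF8 = 0x08F8E
One's-complement sum = 0x8F8E.
Checksum = ~0x8F8E & 0xFFFF = 0x7071.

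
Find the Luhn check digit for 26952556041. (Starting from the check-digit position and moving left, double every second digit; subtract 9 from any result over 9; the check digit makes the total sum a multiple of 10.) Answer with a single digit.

Partial digits right→left: 1 4 0 6 5 5 2 5 9 6 2
Double every second digit counting from the check-digit position (so the 1st, 3rd, 5th, ... of the partial from the right).
  doubled (with −9 where >9): 2 0 1 4 9 4 → sum 20
  kept as-is: 4 6 5 5 6 → sum 26
Total = 20 + 26 = 46.
Check digit = (10 − (46 mod 10)) mod 10 = 4.

4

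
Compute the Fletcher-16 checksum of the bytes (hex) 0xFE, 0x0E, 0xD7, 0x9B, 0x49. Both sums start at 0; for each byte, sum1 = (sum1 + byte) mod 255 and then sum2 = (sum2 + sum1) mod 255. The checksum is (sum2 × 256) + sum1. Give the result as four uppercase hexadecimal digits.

3BC9

Running sums (mod 255):
  after byte 0 (0xFE): sum1=254, sum2=254
  after byte 1 (0x0E): sum1=13, sum2=12
  after byte 2 (0xD7): sum1=228, sum2=240
  after byte 3 (0x9B): sum1=128, sum2=113
  after byte 4 (0x49): sum1=201, sum2=59
Checksum = sum2·256 + sum1 = 59·256 + 201 = 15305 = 0x3BC9.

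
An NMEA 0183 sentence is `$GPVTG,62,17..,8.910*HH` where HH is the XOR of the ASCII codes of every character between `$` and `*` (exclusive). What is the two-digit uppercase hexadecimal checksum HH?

XOR the ASCII codes of the payload characters:
  'G' = 0x47 → acc = 0x47
  'P' = 0x50 → acc = 0x17
  'V' = 0x56 → acc = 0x41
  'T' = 0x54 → acc = 0x15
  'G' = 0x47 → acc = 0x52
  ',' = 0x2C → acc = 0x7E
  '6' = 0x36 → acc = 0x48
  '2' = 0x32 → acc = 0x7A
  ',' = 0x2C → acc = 0x56
  '1' = 0x31 → acc = 0x67
  '7' = 0x37 → acc = 0x50
  '.' = 0x2E → acc = 0x7E
  '.' = 0x2E → acc = 0x50
  ',' = 0x2C → acc = 0x7C
  '8' = 0x38 → acc = 0x44
  '.' = 0x2E → acc = 0x6A
  '9' = 0x39 → acc = 0x53
  '1' = 0x31 → acc = 0x62
  '0' = 0x30 → acc = 0x52
Checksum = 0x52.

52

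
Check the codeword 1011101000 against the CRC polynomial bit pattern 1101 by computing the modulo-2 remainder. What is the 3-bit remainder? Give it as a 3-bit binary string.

Modulo-2 division of 1011101000 by 1101:
  pos 0: 1011 XOR 1101 = 0110
  pos 1: 1101 XOR 1101 = 0000
  pos 6: 1000 XOR 1101 = 0101
Remainder = 101 (nonzero — an error is detected).

101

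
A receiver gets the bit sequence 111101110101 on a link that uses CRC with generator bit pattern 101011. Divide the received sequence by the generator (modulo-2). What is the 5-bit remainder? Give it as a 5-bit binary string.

00100

Modulo-2 division of 111101110101 by 101011:
  pos 0: 111101 XOR 101011 = 010110
  pos 1: 101101 XOR 101011 = 000110
  pos 4: 110101 XOR 101011 = 011110
  pos 5: 111100 XOR 101011 = 010111
  pos 6: 101111 XOR 101011 = 000100
Remainder = 00100 (nonzero — an error is detected).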